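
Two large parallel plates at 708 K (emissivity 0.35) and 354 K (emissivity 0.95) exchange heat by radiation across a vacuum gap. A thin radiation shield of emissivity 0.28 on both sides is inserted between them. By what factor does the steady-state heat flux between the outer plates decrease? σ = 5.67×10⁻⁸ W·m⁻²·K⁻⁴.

Without shield: q₀ = σΔ(T⁴)/(1/ε₁+1/ε₂−1) with denominator 2.910.
With shield the two gaps are in series; the resistances add: (1/ε₁+1/ε_s−1)+(1/ε_s+1/ε₂−1) = 5.429+3.624 = 9.053.
Heat-flux ratio q₀/q = 9.053/2.910.

factor ≈ 3.11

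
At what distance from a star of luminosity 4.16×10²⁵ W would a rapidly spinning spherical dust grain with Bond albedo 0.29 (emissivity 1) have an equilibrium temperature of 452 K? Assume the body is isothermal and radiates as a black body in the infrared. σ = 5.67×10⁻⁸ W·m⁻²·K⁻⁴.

d ≈ 1.58×10¹⁰ m

For an isothermal black-emitting sphere, (1−a)S·πr² = σ·4πr²·T⁴ ⇒ S = 4σT⁴/(1−a).
S = 4·5.67×10⁻⁸·(452)⁴/0.710 = 13330 W/m².
Flux falls as S = L/(4πd²), so d = √(L/(4πS)) = √(4.16×10²⁵/(4π·13330)).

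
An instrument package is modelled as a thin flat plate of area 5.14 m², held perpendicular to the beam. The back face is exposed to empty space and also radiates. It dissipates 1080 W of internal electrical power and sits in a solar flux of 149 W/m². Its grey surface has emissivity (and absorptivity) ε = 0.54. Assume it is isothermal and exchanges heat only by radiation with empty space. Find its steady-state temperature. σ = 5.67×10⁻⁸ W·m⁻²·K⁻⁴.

At steady state, absorbed solar power + internal power = radiated power.
Absorbed: α·S·A_cross = 0.54·149·5.140 = 413.6 W (cross-section A).
Total input = 413.6 + 1080 = 1494 W.
Radiated: εσ·A_surf·T⁴ with A_surf = 2A = 10.28 m².
T⁴ = 1494/(0.54·5.67×10⁻⁸·10.28) = 4.745×10⁹ K⁴.

T ≈ 262 K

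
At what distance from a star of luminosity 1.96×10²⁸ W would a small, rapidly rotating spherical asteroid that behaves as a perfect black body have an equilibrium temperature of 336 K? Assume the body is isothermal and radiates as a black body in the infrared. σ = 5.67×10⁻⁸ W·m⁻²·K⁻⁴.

For an isothermal black-emitting sphere, (1−a)S·πr² = σ·4πr²·T⁴ ⇒ S = 4σT⁴/(1−a).
S = 4·5.67×10⁻⁸·(336)⁴/1.00 = 2891 W/m².
Flux falls as S = L/(4πd²), so d = √(L/(4πS)) = √(1.96×10²⁸/(4π·2891)).

d ≈ 7.35×10¹¹ m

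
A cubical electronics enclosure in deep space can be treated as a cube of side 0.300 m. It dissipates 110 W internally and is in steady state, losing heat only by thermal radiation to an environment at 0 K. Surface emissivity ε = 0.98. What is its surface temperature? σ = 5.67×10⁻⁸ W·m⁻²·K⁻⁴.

T ≈ 246 K

Steady state: internal power = radiated power, P = εσA T⁴.
Radiating area A = 6L² = 0.5400 m².
T⁴ = P/(εσA) = 110/(0.98·5.67×10⁻⁸·0.5400) = 3.666×10⁹ K⁴.
T = (3.666×10⁹)^(1/4).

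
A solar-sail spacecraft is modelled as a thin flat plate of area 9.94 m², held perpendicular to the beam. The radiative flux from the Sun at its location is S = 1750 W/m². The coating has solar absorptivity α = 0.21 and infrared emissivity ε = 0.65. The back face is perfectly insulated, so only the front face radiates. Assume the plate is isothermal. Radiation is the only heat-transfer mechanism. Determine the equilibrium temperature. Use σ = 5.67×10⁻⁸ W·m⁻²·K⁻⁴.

At equilibrium, absorbed power = emitted power.
Absorbing cross-section = A = 9.940 m²; emitting surface = A = 9.940 m² (ratio 1).
αS·A_cross = εσ·A_surf·T⁴  ⇒  T⁴ = αS/(ε·1σ).
T⁴ = 0.210·1750/(0.65·1·5.67×10⁻⁸) = 9.972×10⁹ K⁴.
T = (9.972×10⁹)^(1/4).

T ≈ 316 K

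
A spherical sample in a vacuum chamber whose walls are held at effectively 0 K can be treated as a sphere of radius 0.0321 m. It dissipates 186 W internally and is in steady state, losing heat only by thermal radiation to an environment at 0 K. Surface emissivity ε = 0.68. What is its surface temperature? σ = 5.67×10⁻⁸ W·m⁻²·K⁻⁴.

T ≈ 781 K

Steady state: internal power = radiated power, P = εσA T⁴.
Radiating area A = 4πr² = 0.01295 m².
T⁴ = P/(εσA) = 186/(0.68·5.67×10⁻⁸·0.01295) = 3.726×10¹¹ K⁴.
T = (3.726×10¹¹)^(1/4).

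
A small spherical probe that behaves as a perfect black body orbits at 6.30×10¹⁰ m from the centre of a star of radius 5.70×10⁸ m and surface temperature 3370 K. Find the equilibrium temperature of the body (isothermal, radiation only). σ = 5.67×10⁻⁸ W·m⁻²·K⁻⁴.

T ≈ 227 K

The star's surface emits σT_*⁴; at distance d the flux is S = σT_*⁴(R_*/d)².
S = 5.67×10⁻⁸·(3370)⁴·(5.70×10⁸/6.30×10¹⁰)² = 598.6 W/m².
For an isothermal sphere T⁴ = (1−a)S/(4σ) = 2.640×10⁹ K⁴.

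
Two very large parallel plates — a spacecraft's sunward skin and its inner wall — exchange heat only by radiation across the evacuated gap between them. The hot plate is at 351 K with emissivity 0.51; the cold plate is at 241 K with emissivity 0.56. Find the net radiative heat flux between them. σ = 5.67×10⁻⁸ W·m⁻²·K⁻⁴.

For two infinite grey parallel plates, q = σ(T₁⁴ − T₂⁴)/(1/ε₁ + 1/ε₂ − 1).
T₁⁴ − T₂⁴ = 1.518×10¹⁰ − 3.373×10⁹ = 1.181×10¹⁰ K⁴.
1/ε₁ + 1/ε₂ − 1 = 1.961 + 1.786 − 1 = 2.746.
q = 5.67×10⁻⁸ × 1.181×10¹⁰ / 2.746.

q ≈ 244 W/m²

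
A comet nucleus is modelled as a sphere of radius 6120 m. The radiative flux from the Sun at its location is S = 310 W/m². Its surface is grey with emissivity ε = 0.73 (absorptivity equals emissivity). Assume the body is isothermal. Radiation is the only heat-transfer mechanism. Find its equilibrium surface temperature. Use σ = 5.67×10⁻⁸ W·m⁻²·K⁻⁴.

T ≈ 192 K

At equilibrium, absorbed power = emitted power.
Absorbing cross-section = πr² = 1.177×10⁸ m²; emitting surface = 4πr² = 4.707×10⁸ m² (ratio 4).
εS·A_cross = εσ·A_surf·T⁴  ⇒  T⁴ = S/(4σ)   (ε cancels).
T⁴ = 310/(4·5.67×10⁻⁸) = 1.367×10⁹ K⁴.
T = (1.367×10⁹)^(1/4).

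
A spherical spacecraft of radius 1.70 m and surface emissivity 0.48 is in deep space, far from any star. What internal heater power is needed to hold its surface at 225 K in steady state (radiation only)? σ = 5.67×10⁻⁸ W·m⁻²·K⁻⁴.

P ≈ 2530 W

P = εσ·4πr²·T⁴.
4πr² = 36.32 m²; T⁴ = 2.563×10⁹ K⁴.
P = 0.48·5.67×10⁻⁸·36.32·2.563×10⁹.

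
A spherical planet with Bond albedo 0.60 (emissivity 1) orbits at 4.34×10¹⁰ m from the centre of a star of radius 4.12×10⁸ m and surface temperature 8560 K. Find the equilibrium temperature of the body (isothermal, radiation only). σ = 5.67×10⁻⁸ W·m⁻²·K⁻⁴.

T ≈ 469 K

The star's surface emits σT_*⁴; at distance d the flux is S = σT_*⁴(R_*/d)².
S = 5.67×10⁻⁸·(8560)⁴·(4.12×10⁸/4.34×10¹⁰)² = 27430 W/m².
For an isothermal sphere T⁴ = (1−a)S/(4σ) = 4.838×10¹⁰ K⁴.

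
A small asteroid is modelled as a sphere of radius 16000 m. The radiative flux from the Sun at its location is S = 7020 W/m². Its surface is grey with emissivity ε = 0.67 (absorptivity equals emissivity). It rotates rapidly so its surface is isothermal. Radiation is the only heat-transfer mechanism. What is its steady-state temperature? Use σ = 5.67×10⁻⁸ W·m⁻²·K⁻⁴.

T ≈ 419 K

At equilibrium, absorbed power = emitted power.
Absorbing cross-section = πr² = 8.042×10⁸ m²; emitting surface = 4πr² = 3.217×10⁹ m² (ratio 4).
εS·A_cross = εσ·A_surf·T⁴  ⇒  T⁴ = S/(4σ)   (ε cancels).
T⁴ = 7020/(4·5.67×10⁻⁸) = 3.095×10¹⁰ K⁴.
T = (3.095×10¹⁰)^(1/4).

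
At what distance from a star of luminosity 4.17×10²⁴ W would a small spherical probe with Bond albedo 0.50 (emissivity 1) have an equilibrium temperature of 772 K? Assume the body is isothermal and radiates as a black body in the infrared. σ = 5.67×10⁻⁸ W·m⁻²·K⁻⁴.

For an isothermal black-emitting sphere, (1−a)S·πr² = σ·4πr²·T⁴ ⇒ S = 4σT⁴/(1−a).
S = 4·5.67×10⁻⁸·(772)⁴/0.500 = 1.611×10⁵ W/m².
Flux falls as S = L/(4πd²), so d = √(L/(4πS)) = √(4.17×10²⁴/(4π·1.611×10⁵)).

d ≈ 1.44×10⁹ m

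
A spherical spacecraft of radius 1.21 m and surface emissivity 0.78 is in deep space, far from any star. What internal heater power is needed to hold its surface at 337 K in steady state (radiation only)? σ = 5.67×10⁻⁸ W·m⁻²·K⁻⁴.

P = εσ·4πr²·T⁴.
4πr² = 18.40 m²; T⁴ = 1.290×10¹⁰ K⁴.
P = 0.78·5.67×10⁻⁸·18.40·1.290×10¹⁰.

P ≈ 10500 W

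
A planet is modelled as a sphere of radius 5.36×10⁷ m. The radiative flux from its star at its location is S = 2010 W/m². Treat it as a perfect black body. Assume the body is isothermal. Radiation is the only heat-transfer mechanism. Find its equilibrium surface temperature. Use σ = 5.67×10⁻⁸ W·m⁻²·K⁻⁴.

T ≈ 307 K

At equilibrium, absorbed power = emitted power.
Absorbing cross-section = πr² = 9.026×10¹⁵ m²; emitting surface = 4πr² = 3.610×10¹⁶ m² (ratio 4).
S·A_cross = εσ·A_surf·T⁴  ⇒  T⁴ = S/(4σ).
T⁴ = 1.00·2010/(4·5.67×10⁻⁸) = 8.862×10⁹ K⁴.
T = (8.862×10⁹)^(1/4).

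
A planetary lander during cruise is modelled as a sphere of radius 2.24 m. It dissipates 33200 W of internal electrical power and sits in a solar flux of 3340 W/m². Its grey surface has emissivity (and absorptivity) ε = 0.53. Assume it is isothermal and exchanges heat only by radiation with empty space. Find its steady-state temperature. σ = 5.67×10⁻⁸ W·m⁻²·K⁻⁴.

T ≈ 424 K

At steady state, absorbed solar power + internal power = radiated power.
Absorbed: α·S·A_cross = 0.53·3340·15.76 = 27900 W (cross-section πr²).
Total input = 27900 + 33200 = 61100 W.
Radiated: εσ·A_surf·T⁴ with A_surf = 4πr² = 63.05 m².
T⁴ = 61100/(0.53·5.67×10⁻⁸·63.05) = 3.225×10¹⁰ K⁴.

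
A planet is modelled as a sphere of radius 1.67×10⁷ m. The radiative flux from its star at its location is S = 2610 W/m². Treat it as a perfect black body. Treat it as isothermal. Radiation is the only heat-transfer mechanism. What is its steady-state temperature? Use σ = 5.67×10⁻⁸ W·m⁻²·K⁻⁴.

At equilibrium, absorbed power = emitted power.
Absorbing cross-section = πr² = 8.762×10¹⁴ m²; emitting surface = 4πr² = 3.505×10¹⁵ m² (ratio 4).
S·A_cross = εσ·A_surf·T⁴  ⇒  T⁴ = S/(4σ).
T⁴ = 1.00·2610/(4·5.67×10⁻⁸) = 1.151×10¹⁰ K⁴.
T = (1.151×10¹⁰)^(1/4).

T ≈ 328 K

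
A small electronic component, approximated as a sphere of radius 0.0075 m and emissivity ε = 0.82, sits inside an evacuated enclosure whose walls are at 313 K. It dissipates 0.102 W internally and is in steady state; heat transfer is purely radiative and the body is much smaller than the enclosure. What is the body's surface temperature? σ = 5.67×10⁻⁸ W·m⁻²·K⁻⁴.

For a small grey body in a large enclosure, net radiated power = εσA(T⁴ − T_w⁴).
Steady state: P = εσA(T⁴ − T_w⁴) with A = 4πr² = 7.069×10⁻⁴ m².
T⁴ = P/(εσA) + T_w⁴ = 0.102/(0.82·5.67×10⁻⁸·7.069×10⁻⁴) + (313)⁴
    = 3.104×10⁹ + 9.598×10⁹ = 1.270×10¹⁰ K⁴.

T ≈ 336 K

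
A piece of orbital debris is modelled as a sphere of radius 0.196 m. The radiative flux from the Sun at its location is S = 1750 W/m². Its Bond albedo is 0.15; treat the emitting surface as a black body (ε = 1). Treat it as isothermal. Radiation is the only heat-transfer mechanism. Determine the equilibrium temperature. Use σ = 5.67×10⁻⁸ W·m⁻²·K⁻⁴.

At equilibrium, absorbed power = emitted power.
Absorbing cross-section = πr² = 0.1207 m²; emitting surface = 4πr² = 0.4827 m² (ratio 4).
(1−a)S·A_cross = εσ·A_surf·T⁴  ⇒  T⁴ = (1−a)S/(4σ).
T⁴ = 0.850·1750/(4·5.67×10⁻⁸) = 6.559×10⁹ K⁴.
T = (6.559×10⁹)^(1/4).

T ≈ 285 K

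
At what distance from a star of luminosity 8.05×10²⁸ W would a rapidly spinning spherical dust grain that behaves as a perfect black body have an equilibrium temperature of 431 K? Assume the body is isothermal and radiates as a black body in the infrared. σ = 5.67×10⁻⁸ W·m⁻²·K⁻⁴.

d ≈ 9.05×10¹¹ m

For an isothermal black-emitting sphere, (1−a)S·πr² = σ·4πr²·T⁴ ⇒ S = 4σT⁴/(1−a).
S = 4·5.67×10⁻⁸·(431)⁴/1.00 = 7826 W/m².
Flux falls as S = L/(4πd²), so d = √(L/(4πS)) = √(8.05×10²⁸/(4π·7826)).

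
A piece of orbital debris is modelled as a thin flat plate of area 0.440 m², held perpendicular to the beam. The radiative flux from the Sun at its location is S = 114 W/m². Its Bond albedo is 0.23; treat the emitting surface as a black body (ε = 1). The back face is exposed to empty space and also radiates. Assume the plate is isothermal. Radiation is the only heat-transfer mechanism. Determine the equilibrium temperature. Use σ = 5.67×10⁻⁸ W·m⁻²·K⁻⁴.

T ≈ 167 K

At equilibrium, absorbed power = emitted power.
Absorbing cross-section = A = 0.4400 m²; emitting surface = 2A = 0.8800 m² (ratio 2).
(1−a)S·A_cross = εσ·A_surf·T⁴  ⇒  T⁴ = (1−a)S/(2σ).
T⁴ = 0.770·114/(2·5.67×10⁻⁸) = 7.741×10⁸ K⁴.
T = (7.741×10⁸)^(1/4).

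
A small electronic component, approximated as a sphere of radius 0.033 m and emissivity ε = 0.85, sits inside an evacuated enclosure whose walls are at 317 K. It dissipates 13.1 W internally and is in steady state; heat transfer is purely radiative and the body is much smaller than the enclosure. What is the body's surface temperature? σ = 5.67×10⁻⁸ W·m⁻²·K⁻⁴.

T ≈ 416 K

For a small grey body in a large enclosure, net radiated power = εσA(T⁴ − T_w⁴).
Steady state: P = εσA(T⁴ − T_w⁴) with A = 4πr² = 0.01368 m².
T⁴ = P/(εσA) + T_w⁴ = 13.1/(0.85·5.67×10⁻⁸·0.01368) + (317)⁴
    = 1.986×10¹⁰ + 1.010×10¹⁰ = 2.996×10¹⁰ K⁴.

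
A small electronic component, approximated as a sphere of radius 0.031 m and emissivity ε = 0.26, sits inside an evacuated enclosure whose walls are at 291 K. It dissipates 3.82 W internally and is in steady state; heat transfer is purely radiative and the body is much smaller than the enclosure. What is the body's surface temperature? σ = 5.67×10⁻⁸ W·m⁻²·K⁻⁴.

T ≈ 411 K

For a small grey body in a large enclosure, net radiated power = εσA(T⁴ − T_w⁴).
Steady state: P = εσA(T⁴ − T_w⁴) with A = 4πr² = 0.01208 m².
T⁴ = P/(εσA) + T_w⁴ = 3.82/(0.26·5.67×10⁻⁸·0.01208) + (291)⁴
    = 2.146×10¹⁰ + 7.171×10⁹ = 2.863×10¹⁰ K⁴.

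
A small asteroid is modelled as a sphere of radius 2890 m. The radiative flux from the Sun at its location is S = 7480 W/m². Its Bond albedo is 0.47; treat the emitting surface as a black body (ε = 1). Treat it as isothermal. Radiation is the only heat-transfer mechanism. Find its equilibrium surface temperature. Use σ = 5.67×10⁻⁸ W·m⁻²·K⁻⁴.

At equilibrium, absorbed power = emitted power.
Absorbing cross-section = πr² = 2.624×10⁷ m²; emitting surface = 4πr² = 1.050×10⁸ m² (ratio 4).
(1−a)S·A_cross = εσ·A_surf·T⁴  ⇒  T⁴ = (1−a)S/(4σ).
T⁴ = 0.530·7480/(4·5.67×10⁻⁸) = 1.748×10¹⁰ K⁴.
T = (1.748×10¹⁰)^(1/4).

T ≈ 364 K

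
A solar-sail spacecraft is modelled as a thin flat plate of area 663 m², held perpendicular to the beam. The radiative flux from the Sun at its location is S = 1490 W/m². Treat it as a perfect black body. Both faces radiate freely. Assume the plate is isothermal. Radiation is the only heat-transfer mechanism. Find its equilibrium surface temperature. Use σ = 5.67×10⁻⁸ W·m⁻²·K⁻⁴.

At equilibrium, absorbed power = emitted power.
Absorbing cross-section = A = 663.0 m²; emitting surface = 2A = 1326 m² (ratio 2).
S·A_cross = εσ·A_surf·T⁴  ⇒  T⁴ = S/(2σ).
T⁴ = 1.00·1490/(2·5.67×10⁻⁸) = 1.314×10¹⁰ K⁴.
T = (1.314×10¹⁰)^(1/4).

T ≈ 339 K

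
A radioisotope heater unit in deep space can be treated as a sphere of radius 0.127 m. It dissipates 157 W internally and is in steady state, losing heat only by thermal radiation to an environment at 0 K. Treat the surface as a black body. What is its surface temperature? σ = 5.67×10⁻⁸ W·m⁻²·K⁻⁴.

Steady state: internal power = radiated power, P = εσA T⁴.
Radiating area A = 4πr² = 0.2027 m².
T⁴ = P/(εσA) = 157/(1.0·5.67×10⁻⁸·0.2027) = 1.366×10¹⁰ K⁴.
T = (1.366×10¹⁰)^(1/4).

T ≈ 342 K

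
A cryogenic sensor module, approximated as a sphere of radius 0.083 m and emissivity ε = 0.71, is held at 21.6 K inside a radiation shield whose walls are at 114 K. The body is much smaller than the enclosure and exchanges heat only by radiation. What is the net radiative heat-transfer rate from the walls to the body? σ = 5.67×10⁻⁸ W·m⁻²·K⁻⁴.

For a small grey body in a large enclosure: P_net = εσA(T_body⁴ − T_wall⁴).
A = 4πr² = 0.08657 m²; T_body⁴ − T_wall⁴ = 2.177×10⁵ − 1.689×10⁸ = -1.687×10⁸ K⁴.
|P_net| = 0.71·5.67×10⁻⁸·0.08657·1.687×10⁸.

P_net ≈ 0.588 W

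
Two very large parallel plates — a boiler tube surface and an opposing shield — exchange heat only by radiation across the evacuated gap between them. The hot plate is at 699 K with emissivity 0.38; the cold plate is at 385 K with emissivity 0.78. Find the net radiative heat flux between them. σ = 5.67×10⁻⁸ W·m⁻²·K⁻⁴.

For two infinite grey parallel plates, q = σ(T₁⁴ − T₂⁴)/(1/ε₁ + 1/ε₂ − 1).
T₁⁴ − T₂⁴ = 2.387×10¹¹ − 2.197×10¹⁰ = 2.168×10¹¹ K⁴.
1/ε₁ + 1/ε₂ − 1 = 2.632 + 1.282 − 1 = 2.914.
q = 5.67×10⁻⁸ × 2.168×10¹¹ / 2.914.

q ≈ 4220 W/m²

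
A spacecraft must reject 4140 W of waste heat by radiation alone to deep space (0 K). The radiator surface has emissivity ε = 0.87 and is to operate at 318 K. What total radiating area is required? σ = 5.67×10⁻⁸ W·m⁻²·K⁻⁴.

P = εσA T⁴ ⇒ A = P/(εσT⁴).
T⁴ = 1.023×10¹⁰ K⁴.
A = 4140/(0.87 × 5.67×10⁻⁸ × 1.023×10¹⁰).

A ≈ 8.21 m²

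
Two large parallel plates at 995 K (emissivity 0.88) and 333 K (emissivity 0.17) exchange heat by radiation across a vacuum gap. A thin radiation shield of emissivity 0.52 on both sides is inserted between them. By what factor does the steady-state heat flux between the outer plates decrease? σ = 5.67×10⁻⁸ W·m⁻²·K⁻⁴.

factor ≈ 1.47

Without shield: q₀ = σΔ(T⁴)/(1/ε₁+1/ε₂−1) with denominator 6.019.
With shield the two gaps are in series; the resistances add: (1/ε₁+1/ε_s−1)+(1/ε_s+1/ε₂−1) = 2.059+6.805 = 8.865.
Heat-flux ratio q₀/q = 8.865/6.019.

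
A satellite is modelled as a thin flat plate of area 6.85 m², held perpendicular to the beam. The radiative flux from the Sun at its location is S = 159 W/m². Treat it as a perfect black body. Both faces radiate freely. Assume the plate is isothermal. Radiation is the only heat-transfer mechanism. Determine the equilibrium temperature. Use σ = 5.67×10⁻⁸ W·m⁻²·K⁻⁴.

At equilibrium, absorbed power = emitted power.
Absorbing cross-section = A = 6.850 m²; emitting surface = 2A = 13.70 m² (ratio 2).
S·A_cross = εσ·A_surf·T⁴  ⇒  T⁴ = S/(2σ).
T⁴ = 1.00·159/(2·5.67×10⁻⁸) = 1.402×10⁹ K⁴.
T = (1.402×10⁹)^(1/4).

T ≈ 194 K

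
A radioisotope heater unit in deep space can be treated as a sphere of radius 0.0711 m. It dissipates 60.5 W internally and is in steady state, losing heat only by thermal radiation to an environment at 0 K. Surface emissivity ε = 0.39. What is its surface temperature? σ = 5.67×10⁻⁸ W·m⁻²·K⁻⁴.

Steady state: internal power = radiated power, P = εσA T⁴.
Radiating area A = 4πr² = 0.06353 m².
T⁴ = P/(εσA) = 60.5/(0.39·5.67×10⁻⁸·0.06353) = 4.307×10¹⁰ K⁴.
T = (4.307×10¹⁰)^(1/4).

T ≈ 456 K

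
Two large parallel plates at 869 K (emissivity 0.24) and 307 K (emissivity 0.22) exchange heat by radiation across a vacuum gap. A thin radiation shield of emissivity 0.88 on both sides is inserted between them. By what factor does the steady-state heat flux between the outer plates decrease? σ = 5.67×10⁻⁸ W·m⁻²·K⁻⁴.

factor ≈ 1.17

Without shield: q₀ = σΔ(T⁴)/(1/ε₁+1/ε₂−1) with denominator 7.712.
With shield the two gaps are in series; the resistances add: (1/ε₁+1/ε_s−1)+(1/ε_s+1/ε₂−1) = 4.303+4.682 = 8.985.
Heat-flux ratio q₀/q = 8.985/7.712.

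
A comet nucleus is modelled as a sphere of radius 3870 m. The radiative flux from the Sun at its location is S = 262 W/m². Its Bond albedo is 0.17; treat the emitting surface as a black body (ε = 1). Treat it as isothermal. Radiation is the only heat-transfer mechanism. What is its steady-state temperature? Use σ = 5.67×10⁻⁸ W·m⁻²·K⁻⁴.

At equilibrium, absorbed power = emitted power.
Absorbing cross-section = πr² = 4.705×10⁷ m²; emitting surface = 4πr² = 1.882×10⁸ m² (ratio 4).
(1−a)S·A_cross = εσ·A_surf·T⁴  ⇒  T⁴ = (1−a)S/(4σ).
T⁴ = 0.830·262/(4·5.67×10⁻⁸) = 9.588×10⁸ K⁴.
T = (9.588×10⁸)^(1/4).

T ≈ 176 K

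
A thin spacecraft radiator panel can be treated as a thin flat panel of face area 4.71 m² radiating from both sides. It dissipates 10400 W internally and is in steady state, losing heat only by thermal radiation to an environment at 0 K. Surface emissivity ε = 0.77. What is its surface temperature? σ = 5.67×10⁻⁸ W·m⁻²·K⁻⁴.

T ≈ 399 K

Steady state: internal power = radiated power, P = εσA T⁴.
Radiating area A = 2·4.71 = 9.420 m².
T⁴ = P/(εσA) = 10400/(0.77·5.67×10⁻⁸·9.420) = 2.529×10¹⁰ K⁴.
T = (2.529×10¹⁰)^(1/4).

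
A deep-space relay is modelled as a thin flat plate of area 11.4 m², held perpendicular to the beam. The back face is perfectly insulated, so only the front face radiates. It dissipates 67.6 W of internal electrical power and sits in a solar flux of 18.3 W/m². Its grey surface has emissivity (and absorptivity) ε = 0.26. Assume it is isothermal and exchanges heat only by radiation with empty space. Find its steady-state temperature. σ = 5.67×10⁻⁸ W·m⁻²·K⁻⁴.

T ≈ 164 K

At steady state, absorbed solar power + internal power = radiated power.
Absorbed: α·S·A_cross = 0.26·18.3·11.40 = 54.24 W (cross-section A).
Total input = 54.24 + 67.6 = 121.8 W.
Radiated: εσ·A_surf·T⁴ with A_surf = A = 11.40 m².
T⁴ = 121.8/(0.26·5.67×10⁻⁸·11.40) = 7.250×10⁸ K⁴.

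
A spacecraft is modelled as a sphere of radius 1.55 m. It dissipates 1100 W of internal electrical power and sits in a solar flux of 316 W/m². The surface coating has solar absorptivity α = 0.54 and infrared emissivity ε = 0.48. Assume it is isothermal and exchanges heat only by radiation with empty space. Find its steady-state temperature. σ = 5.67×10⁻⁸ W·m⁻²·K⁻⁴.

T ≈ 232 K

At steady state, absorbed solar power + internal power = radiated power.
Absorbed: α·S·A_cross = 0.54·316·7.548 = 1288 W (cross-section πr²).
Total input = 1288 + 1100 = 2388 W.
Radiated: εσ·A_surf·T⁴ with A_surf = 4πr² = 30.19 m².
T⁴ = 2388/(0.48·5.67×10⁻⁸·30.19) = 2.906×10⁹ K⁴.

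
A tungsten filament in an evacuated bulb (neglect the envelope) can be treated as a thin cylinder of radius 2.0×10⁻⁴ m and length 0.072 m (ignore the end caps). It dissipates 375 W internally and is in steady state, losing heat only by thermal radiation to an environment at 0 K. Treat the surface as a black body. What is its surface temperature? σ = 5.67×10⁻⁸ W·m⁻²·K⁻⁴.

Steady state: internal power = radiated power, P = εσA T⁴.
Radiating area A = 2πrL = 9.048×10⁻⁵ m².
T⁴ = P/(εσA) = 375/(1.0·5.67×10⁻⁸·9.048×10⁻⁵) = 7.310×10¹³ K⁴.
T = (7.310×10¹³)^(1/4).

T ≈ 2920 K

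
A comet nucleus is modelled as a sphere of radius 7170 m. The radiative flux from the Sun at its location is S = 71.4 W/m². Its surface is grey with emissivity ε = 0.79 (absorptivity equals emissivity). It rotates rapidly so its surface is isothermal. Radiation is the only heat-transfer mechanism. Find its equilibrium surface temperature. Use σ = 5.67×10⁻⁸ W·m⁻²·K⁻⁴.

T ≈ 133 K

At equilibrium, absorbed power = emitted power.
Absorbing cross-section = πr² = 1.615×10⁸ m²; emitting surface = 4πr² = 6.460×10⁸ m² (ratio 4).
εS·A_cross = εσ·A_surf·T⁴  ⇒  T⁴ = S/(4σ)   (ε cancels).
T⁴ = 71.4/(4·5.67×10⁻⁸) = 3.148×10⁸ K⁴.
T = (3.148×10⁸)^(1/4).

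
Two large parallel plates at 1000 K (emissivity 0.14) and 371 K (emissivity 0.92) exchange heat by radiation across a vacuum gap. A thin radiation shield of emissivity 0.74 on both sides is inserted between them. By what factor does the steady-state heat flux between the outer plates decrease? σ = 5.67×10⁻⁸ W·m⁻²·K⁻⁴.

factor ≈ 1.24

Without shield: q₀ = σΔ(T⁴)/(1/ε₁+1/ε₂−1) with denominator 7.230.
With shield the two gaps are in series; the resistances add: (1/ε₁+1/ε_s−1)+(1/ε_s+1/ε₂−1) = 7.494+1.438 = 8.933.
Heat-flux ratio q₀/q = 8.933/7.230.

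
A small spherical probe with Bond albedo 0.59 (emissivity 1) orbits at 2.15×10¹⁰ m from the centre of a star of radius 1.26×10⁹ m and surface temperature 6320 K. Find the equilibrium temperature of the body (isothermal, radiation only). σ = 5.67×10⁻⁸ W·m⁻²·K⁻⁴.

T ≈ 866 K

The star's surface emits σT_*⁴; at distance d the flux is S = σT_*⁴(R_*/d)².
S = 5.67×10⁻⁸·(6320)⁴·(1.26×10⁹/2.15×10¹⁰)² = 3.107×10⁵ W/m².
For an isothermal sphere T⁴ = (1−a)S/(4σ) = 5.616×10¹¹ K⁴.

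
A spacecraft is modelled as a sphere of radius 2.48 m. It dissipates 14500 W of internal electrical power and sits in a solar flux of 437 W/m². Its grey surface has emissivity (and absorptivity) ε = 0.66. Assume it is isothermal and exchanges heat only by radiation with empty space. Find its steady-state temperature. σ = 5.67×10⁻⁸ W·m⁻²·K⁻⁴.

At steady state, absorbed solar power + internal power = radiated power.
Absorbed: α·S·A_cross = 0.66·437·19.32 = 5573 W (cross-section πr²).
Total input = 5573 + 14500 = 20070 W.
Radiated: εσ·A_surf·T⁴ with A_surf = 4πr² = 77.29 m².
T⁴ = 20070/(0.66·5.67×10⁻⁸·77.29) = 6.940×10⁹ K⁴.

T ≈ 289 K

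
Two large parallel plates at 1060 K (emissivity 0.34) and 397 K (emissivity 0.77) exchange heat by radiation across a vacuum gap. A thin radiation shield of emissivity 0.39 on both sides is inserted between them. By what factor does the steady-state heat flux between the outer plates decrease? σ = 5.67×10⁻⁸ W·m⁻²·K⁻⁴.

Without shield: q₀ = σΔ(T⁴)/(1/ε₁+1/ε₂−1) with denominator 3.240.
With shield the two gaps are in series; the resistances add: (1/ε₁+1/ε_s−1)+(1/ε_s+1/ε₂−1) = 4.505+2.863 = 7.368.
Heat-flux ratio q₀/q = 7.368/3.240.

factor ≈ 2.27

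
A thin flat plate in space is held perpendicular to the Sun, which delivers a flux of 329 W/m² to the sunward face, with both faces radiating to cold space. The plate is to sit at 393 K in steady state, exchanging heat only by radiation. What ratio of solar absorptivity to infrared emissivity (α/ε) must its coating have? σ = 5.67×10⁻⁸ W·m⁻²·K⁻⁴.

α/ε ≈ 8.22

Balance: αS·A = εσ·2A·T⁴ ⇒ α/ε = 2σT⁴/S.
α/ε = 2·5.67×10⁻⁸·(393)⁴/329 = 2·5.67×10⁻⁸·2.385×10¹⁰/329.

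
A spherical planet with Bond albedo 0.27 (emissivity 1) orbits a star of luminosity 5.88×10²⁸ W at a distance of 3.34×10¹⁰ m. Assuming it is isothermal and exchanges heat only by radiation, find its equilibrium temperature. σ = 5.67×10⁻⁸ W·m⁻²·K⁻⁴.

T ≈ 1920 K

First find the stellar flux at distance d: S = L/(4πd²) = 5.88×10²⁸/(4π·(3.34×10¹⁰)²) = 4.194×10⁶ W/m².
For an isothermal sphere, absorbed (1−a)S·πr² = emitted σ·4πr²·T⁴, so T⁴ = (1−a)S/(4σ).
T⁴ = 0.730·4.194×10⁶/(4·5.67×10⁻⁸) = 1.350×10¹³ K⁴.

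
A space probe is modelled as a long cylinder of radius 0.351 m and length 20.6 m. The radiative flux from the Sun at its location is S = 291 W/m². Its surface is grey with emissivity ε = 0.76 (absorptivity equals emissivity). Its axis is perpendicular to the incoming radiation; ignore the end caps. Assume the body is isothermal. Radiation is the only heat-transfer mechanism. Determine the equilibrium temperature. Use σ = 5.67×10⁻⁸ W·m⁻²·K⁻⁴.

T ≈ 201 K

At equilibrium, absorbed power = emitted power.
Absorbing cross-section = 2rL = 14.46 m²; emitting surface = 2πrL = 45.43 m² (ratio π).
εS·A_cross = εσ·A_surf·T⁴  ⇒  T⁴ = S/(πσ)   (ε cancels).
T⁴ = 291/(π·5.67×10⁻⁸) = 1.634×10⁹ K⁴.
T = (1.634×10⁹)^(1/4).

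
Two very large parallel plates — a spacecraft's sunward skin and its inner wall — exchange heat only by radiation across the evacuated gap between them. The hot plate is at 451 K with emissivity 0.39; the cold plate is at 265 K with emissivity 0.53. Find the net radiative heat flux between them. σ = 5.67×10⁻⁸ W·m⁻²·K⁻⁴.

q ≈ 599 W/m²

For two infinite grey parallel plates, q = σ(T₁⁴ − T₂⁴)/(1/ε₁ + 1/ε₂ − 1).
T₁⁴ − T₂⁴ = 4.137×10¹⁰ − 4.932×10⁹ = 3.644×10¹⁰ K⁴.
1/ε₁ + 1/ε₂ − 1 = 2.564 + 1.887 − 1 = 3.451.
q = 5.67×10⁻⁸ × 3.644×10¹⁰ / 3.451.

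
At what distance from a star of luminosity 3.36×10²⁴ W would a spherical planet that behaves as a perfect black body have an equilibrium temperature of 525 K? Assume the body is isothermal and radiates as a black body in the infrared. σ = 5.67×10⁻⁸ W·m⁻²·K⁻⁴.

d ≈ 3.94×10⁹ m

For an isothermal black-emitting sphere, (1−a)S·πr² = σ·4πr²·T⁴ ⇒ S = 4σT⁴/(1−a).
S = 4·5.67×10⁻⁸·(525)⁴/1.00 = 17230 W/m².
Flux falls as S = L/(4πd²), so d = √(L/(4πS)) = √(3.36×10²⁴/(4π·17230)).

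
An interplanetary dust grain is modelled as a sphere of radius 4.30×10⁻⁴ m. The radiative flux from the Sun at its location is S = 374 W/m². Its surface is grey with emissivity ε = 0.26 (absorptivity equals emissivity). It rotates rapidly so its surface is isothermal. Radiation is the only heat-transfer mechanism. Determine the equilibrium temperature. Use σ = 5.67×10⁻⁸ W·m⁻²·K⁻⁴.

T ≈ 202 K

At equilibrium, absorbed power = emitted power.
Absorbing cross-section = πr² = 5.809×10⁻⁷ m²; emitting surface = 4πr² = 2.324×10⁻⁶ m² (ratio 4).
εS·A_cross = εσ·A_surf·T⁴  ⇒  T⁴ = S/(4σ)   (ε cancels).
T⁴ = 374/(4·5.67×10⁻⁸) = 1.649×10⁹ K⁴.
T = (1.649×10⁹)^(1/4).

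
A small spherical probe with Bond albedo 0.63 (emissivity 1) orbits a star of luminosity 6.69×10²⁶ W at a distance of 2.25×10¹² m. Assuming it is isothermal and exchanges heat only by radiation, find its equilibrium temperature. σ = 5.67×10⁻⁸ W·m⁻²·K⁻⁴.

T ≈ 64.4 K

First find the stellar flux at distance d: S = L/(4πd²) = 6.69×10²⁶/(4π·(2.25×10¹²)²) = 10.52 W/m².
For an isothermal sphere, absorbed (1−a)S·πr² = emitted σ·4πr²·T⁴, so T⁴ = (1−a)S/(4σ).
T⁴ = 0.370·10.52/(4·5.67×10⁻⁸) = 1.716×10⁷ K⁴.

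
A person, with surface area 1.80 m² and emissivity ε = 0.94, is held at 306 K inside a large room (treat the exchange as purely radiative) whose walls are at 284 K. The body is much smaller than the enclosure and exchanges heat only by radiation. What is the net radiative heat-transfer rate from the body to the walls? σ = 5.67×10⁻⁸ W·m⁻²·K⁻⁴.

For a small grey body in a large enclosure: P_net = εσA(T_body⁴ − T_wall⁴).
A = 1.80 m²; T_body⁴ − T_wall⁴ = 8.768×10⁹ − 6.505×10⁹ = 2.262×10⁹ K⁴.
|P_net| = 0.94·5.67×10⁻⁸·1.800·2.262×10⁹.

P_net ≈ 217 W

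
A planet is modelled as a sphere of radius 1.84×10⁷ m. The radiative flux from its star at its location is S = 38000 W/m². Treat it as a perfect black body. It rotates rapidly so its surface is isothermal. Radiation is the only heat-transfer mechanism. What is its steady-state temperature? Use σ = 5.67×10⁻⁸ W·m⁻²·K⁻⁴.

At equilibrium, absorbed power = emitted power.
Absorbing cross-section = πr² = 1.064×10¹⁵ m²; emitting surface = 4πr² = 4.254×10¹⁵ m² (ratio 4).
S·A_cross = εσ·A_surf·T⁴  ⇒  T⁴ = S/(4σ).
T⁴ = 1.00·38000/(4·5.67×10⁻⁸) = 1.675×10¹¹ K⁴.
T = (1.675×10¹¹)^(1/4).

T ≈ 640 K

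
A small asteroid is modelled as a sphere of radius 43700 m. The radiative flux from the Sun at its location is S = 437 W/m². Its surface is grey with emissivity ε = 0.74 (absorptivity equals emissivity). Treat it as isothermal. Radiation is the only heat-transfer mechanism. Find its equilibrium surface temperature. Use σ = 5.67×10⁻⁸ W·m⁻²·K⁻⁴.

T ≈ 210 K

At equilibrium, absorbed power = emitted power.
Absorbing cross-section = πr² = 5.999×10⁹ m²; emitting surface = 4πr² = 2.400×10¹⁰ m² (ratio 4).
εS·A_cross = εσ·A_surf·T⁴  ⇒  T⁴ = S/(4σ)   (ε cancels).
T⁴ = 437/(4·5.67×10⁻⁸) = 1.927×10⁹ K⁴.
T = (1.927×10⁹)^(1/4).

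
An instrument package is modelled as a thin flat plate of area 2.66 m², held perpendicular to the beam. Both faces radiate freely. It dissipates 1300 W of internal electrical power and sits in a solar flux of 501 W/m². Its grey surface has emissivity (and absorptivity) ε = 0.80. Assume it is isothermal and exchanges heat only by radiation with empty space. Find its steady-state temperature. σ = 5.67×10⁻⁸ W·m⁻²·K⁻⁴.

At steady state, absorbed solar power + internal power = radiated power.
Absorbed: α·S·A_cross = 0.80·501·2.660 = 1066 W (cross-section A).
Total input = 1066 + 1300 = 2366 W.
Radiated: εσ·A_surf·T⁴ with A_surf = 2A = 5.320 m².
T⁴ = 2366/(0.80·5.67×10⁻⁸·5.320) = 9.805×10⁹ K⁴.

T ≈ 315 K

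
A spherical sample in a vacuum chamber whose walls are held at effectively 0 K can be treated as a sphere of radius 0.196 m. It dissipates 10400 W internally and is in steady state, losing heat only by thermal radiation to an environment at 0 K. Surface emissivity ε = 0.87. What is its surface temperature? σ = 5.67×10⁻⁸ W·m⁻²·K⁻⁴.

Steady state: internal power = radiated power, P = εσA T⁴.
Radiating area A = 4πr² = 0.4827 m².
T⁴ = P/(εσA) = 10400/(0.87·5.67×10⁻⁸·0.4827) = 4.367×10¹¹ K⁴.
T = (4.367×10¹¹)^(1/4).

T ≈ 813 K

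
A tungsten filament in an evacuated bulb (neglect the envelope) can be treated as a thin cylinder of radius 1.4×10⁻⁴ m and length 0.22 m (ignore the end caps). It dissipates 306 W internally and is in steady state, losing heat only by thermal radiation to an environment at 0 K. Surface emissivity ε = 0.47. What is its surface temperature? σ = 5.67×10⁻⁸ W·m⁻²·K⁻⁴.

Steady state: internal power = radiated power, P = εσA T⁴.
Radiating area A = 2πrL = 1.935×10⁻⁴ m².
T⁴ = P/(εσA) = 306/(0.47·5.67×10⁻⁸·1.935×10⁻⁴) = 5.933×10¹³ K⁴.
T = (5.933×10¹³)^(1/4).

T ≈ 2780 K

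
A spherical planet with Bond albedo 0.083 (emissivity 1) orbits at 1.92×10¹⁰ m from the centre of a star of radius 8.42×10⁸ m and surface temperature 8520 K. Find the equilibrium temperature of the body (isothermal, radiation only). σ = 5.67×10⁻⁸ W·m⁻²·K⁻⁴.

The star's surface emits σT_*⁴; at distance d the flux is S = σT_*⁴(R_*/d)².
S = 5.67×10⁻⁸·(8520)⁴·(8.42×10⁸/1.92×10¹⁰)² = 5.746×10⁵ W/m².
For an isothermal sphere T⁴ = (1−a)S/(4σ) = 2.323×10¹² K⁴.

T ≈ 1230 K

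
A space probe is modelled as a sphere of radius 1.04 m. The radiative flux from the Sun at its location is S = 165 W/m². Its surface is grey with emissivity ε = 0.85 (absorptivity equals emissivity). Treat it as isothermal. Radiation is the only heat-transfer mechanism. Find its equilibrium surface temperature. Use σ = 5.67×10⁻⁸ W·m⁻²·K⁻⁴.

T ≈ 164 K

At equilibrium, absorbed power = emitted power.
Absorbing cross-section = πr² = 3.398 m²; emitting surface = 4πr² = 13.59 m² (ratio 4).
εS·A_cross = εσ·A_surf·T⁴  ⇒  T⁴ = S/(4σ)   (ε cancels).
T⁴ = 165/(4·5.67×10⁻⁸) = 7.275×10⁸ K⁴.
T = (7.275×10⁸)^(1/4).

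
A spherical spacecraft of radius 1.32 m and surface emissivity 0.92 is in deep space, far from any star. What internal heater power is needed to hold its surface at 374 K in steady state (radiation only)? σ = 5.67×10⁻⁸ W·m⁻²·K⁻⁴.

P ≈ 22300 W

P = εσ·4πr²·T⁴.
4πr² = 21.90 m²; T⁴ = 1.957×10¹⁰ K⁴.
P = 0.92·5.67×10⁻⁸·21.90·1.957×10¹⁰.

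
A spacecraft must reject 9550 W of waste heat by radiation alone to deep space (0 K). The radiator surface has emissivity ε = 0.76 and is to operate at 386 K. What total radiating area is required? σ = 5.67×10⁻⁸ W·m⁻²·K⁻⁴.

A ≈ 9.98 m²

P = εσA T⁴ ⇒ A = P/(εσT⁴).
T⁴ = 2.220×10¹⁰ K⁴.
A = 9550/(0.76 × 5.67×10⁻⁸ × 2.220×10¹⁰).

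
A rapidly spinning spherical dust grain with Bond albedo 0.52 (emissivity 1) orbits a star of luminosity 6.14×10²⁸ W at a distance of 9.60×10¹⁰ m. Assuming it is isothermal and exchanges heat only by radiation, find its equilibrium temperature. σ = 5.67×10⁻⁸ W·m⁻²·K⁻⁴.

T ≈ 1030 K

First find the stellar flux at distance d: S = L/(4πd²) = 6.14×10²⁸/(4π·(9.60×10¹⁰)²) = 5.302×10⁵ W/m².
For an isothermal sphere, absorbed (1−a)S·πr² = emitted σ·4πr²·T⁴, so T⁴ = (1−a)S/(4σ).
T⁴ = 0.480·5.302×10⁵/(4·5.67×10⁻⁸) = 1.122×10¹² K⁴.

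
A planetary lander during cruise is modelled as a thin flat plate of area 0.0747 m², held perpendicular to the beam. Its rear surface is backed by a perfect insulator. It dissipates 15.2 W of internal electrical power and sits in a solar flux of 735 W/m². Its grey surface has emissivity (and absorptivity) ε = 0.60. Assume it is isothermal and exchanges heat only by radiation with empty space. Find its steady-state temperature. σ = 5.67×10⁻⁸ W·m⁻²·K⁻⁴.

At steady state, absorbed solar power + internal power = radiated power.
Absorbed: α·S·A_cross = 0.60·735·0.07470 = 32.94 W (cross-section A).
Total input = 32.94 + 15.2 = 48.14 W.
Radiated: εσ·A_surf·T⁴ with A_surf = A = 0.07470 m².
T⁴ = 48.14/(0.60·5.67×10⁻⁸·0.07470) = 1.894×10¹⁰ K⁴.

T ≈ 371 K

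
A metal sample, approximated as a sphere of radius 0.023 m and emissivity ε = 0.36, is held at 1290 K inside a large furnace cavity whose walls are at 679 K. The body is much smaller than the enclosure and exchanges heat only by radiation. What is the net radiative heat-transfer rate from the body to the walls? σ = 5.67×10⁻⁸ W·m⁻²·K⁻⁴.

For a small grey body in a large enclosure: P_net = εσA(T_body⁴ − T_wall⁴).
A = 4πr² = 0.006648 m²; T_body⁴ − T_wall⁴ = 2.769×10¹² − 2.126×10¹¹ = 2.557×10¹² K⁴.
|P_net| = 0.36·5.67×10⁻⁸·0.006648·2.557×10¹².

P_net ≈ 347 W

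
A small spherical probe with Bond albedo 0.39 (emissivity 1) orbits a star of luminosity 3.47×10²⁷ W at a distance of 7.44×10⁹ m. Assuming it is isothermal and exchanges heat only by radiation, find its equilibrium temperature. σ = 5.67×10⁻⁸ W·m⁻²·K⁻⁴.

T ≈ 1910 K

First find the stellar flux at distance d: S = L/(4πd²) = 3.47×10²⁷/(4π·(7.44×10⁹)²) = 4.989×10⁶ W/m².
For an isothermal sphere, absorbed (1−a)S·πr² = emitted σ·4πr²·T⁴, so T⁴ = (1−a)S/(4σ).
T⁴ = 0.610·4.989×10⁶/(4·5.67×10⁻⁸) = 1.342×10¹³ K⁴.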